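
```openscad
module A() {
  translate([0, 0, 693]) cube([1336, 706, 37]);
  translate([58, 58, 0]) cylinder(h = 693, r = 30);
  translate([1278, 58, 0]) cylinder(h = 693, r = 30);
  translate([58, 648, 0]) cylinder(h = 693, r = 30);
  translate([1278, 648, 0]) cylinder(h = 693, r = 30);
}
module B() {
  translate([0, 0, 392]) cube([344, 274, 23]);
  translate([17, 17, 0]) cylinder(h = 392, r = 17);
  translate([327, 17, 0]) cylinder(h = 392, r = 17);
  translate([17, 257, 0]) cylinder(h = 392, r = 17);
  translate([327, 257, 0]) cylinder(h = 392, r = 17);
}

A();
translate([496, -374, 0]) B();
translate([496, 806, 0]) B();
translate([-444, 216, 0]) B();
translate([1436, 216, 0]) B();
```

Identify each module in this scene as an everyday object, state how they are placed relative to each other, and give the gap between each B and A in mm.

Each stool's nearest face is 100 mm from the table's bounding box.

A is a table. B is a stool. Four stools sit around the table at the −y, +y, −x, +x sides. The gap between each stool and the table is 100 mm.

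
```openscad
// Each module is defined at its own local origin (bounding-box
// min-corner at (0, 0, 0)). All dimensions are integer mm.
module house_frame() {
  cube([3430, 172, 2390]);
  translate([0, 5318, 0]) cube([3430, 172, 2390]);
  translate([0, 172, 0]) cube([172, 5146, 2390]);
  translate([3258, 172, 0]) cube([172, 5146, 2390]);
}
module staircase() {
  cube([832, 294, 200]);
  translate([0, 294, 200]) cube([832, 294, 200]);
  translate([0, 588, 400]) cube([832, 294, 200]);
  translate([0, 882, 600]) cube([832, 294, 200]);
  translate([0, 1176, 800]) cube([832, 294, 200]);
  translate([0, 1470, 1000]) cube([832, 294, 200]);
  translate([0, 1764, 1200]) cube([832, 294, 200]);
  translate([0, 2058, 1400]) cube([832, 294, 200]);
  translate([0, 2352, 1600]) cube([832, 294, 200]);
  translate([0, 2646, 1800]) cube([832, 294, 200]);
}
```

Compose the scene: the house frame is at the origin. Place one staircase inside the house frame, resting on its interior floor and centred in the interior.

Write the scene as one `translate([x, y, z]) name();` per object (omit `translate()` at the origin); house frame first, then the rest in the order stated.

house_frame();
translate([1299, 1275, 0]) staircase();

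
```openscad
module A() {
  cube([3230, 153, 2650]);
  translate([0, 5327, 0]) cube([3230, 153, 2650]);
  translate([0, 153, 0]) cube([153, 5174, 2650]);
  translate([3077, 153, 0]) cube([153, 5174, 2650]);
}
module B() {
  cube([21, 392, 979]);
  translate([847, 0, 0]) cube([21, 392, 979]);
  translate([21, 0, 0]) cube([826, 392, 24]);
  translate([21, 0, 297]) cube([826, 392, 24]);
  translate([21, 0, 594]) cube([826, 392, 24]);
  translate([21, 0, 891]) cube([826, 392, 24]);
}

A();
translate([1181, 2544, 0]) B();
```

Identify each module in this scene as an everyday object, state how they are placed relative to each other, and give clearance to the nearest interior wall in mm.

A is a house frame. B is a bookshelf. The bookshelf sits inside the house frame, centred. The clearance to the nearest interior wall is 1028 mm.

Clearances: x = 1028, y = 2391; minimum 1028 mm.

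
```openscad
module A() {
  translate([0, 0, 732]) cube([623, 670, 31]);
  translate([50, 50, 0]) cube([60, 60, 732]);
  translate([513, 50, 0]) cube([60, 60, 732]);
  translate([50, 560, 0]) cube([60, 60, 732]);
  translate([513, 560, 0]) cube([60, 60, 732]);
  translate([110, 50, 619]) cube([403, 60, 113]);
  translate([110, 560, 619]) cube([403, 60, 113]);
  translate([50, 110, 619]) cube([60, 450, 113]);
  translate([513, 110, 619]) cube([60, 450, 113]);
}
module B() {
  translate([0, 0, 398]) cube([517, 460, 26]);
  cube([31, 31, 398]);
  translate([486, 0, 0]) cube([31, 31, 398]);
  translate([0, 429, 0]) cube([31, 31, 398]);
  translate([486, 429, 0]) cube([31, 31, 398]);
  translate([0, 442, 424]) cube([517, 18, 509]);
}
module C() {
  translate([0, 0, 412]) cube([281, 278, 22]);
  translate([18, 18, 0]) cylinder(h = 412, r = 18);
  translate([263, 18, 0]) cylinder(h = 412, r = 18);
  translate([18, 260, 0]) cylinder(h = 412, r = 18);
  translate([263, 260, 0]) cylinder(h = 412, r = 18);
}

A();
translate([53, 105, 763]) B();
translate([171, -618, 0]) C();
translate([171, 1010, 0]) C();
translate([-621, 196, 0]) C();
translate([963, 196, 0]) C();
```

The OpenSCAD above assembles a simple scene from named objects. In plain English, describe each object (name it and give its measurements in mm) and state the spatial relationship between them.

A is a rectangular dining table. The top is 623×670×31 mm with its upper surface at z = 763 mm. It stands on four 60×60 mm square legs, each inset 50 mm from the nearest pair of top edges, running from the floor to the underside of the top. Four apron rails, 60 mm thick and 113 mm tall, run between adjacent legs with their top edges flush with the underside of the top and their outer faces flush with the legs' outer faces.

B is a chair: 517×460 mm seat, 26 mm thick, top at z = 424 mm, on four 31 mm square corner legs flush with the seat edges. A 18 mm thick backrest slab spans the full seat width, extending 509 mm above the seat top, its back face flush with the seat's +y edge.

C is a four-legged stool. The seat is a 281×278×22 mm slab whose top surface is at z = 434 mm; four round legs, each 36 mm in diameter, run from the floor (z = 0) to the underside of the seat, each leg's axis is inset half a diameter from the nearest pair of seat edges (so the leg's bounding box is flush with the corner).

The chair is on top of the table, centred. Four stools sit around the table at the −y, +y, −x, +x sides.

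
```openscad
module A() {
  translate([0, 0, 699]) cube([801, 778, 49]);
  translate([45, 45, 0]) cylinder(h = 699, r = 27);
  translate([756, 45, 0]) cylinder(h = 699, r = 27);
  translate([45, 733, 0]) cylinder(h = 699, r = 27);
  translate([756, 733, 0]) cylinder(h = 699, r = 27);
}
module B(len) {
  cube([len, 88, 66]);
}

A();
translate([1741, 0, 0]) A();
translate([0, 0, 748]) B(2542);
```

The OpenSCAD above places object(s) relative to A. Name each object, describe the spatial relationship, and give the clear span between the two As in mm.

Second table starts at x = 1741; first ends at x = 801; clear span = 1741 − 801 = 940 mm.

A is a table. B is a beam. A beam spans the tops of two tables. The clear span between the two tables is 940 mm.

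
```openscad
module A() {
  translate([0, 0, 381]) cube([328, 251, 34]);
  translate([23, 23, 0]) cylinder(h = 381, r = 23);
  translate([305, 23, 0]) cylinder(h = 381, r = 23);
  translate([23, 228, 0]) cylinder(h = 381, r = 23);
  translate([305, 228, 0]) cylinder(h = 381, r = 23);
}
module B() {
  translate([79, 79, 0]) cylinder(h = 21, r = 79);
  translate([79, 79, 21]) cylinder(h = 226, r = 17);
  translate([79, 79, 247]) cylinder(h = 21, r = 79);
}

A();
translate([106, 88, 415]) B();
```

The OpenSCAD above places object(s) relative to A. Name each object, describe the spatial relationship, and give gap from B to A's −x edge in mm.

A is a stool. B is a spool. The spool is on top of the stool. The gap from the spool to the stool's −x edge is 106 mm.

The spool's min-x is at 106; the stool's min-x is 0; gap = 106 mm.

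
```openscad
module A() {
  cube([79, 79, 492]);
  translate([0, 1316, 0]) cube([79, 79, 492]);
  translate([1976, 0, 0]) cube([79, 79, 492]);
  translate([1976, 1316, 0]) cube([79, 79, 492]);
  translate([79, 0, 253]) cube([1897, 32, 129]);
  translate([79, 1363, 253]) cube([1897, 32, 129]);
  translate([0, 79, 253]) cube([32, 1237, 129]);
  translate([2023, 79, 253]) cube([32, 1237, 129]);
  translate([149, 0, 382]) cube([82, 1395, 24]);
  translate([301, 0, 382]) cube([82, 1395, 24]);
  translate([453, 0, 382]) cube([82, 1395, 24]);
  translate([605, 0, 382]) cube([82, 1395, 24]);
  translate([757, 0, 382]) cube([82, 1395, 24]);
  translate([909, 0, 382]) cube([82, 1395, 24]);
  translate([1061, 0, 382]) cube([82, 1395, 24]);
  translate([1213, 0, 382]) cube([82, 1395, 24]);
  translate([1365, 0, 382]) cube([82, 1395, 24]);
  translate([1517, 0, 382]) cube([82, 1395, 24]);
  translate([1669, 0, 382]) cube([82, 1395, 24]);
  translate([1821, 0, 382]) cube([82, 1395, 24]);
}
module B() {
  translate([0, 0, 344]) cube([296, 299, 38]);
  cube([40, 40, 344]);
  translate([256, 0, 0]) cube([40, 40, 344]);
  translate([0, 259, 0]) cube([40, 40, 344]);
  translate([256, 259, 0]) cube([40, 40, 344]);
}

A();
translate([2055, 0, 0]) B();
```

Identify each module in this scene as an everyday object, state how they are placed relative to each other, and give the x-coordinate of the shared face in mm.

A is a bed frame. B is a stool. The stool is against the bed frame's +x side, with their −y faces flush. The x-coordinate of the shared face is 2055 mm.

The bed frame's +x face and the stool's −x face are both at x = 2055 mm.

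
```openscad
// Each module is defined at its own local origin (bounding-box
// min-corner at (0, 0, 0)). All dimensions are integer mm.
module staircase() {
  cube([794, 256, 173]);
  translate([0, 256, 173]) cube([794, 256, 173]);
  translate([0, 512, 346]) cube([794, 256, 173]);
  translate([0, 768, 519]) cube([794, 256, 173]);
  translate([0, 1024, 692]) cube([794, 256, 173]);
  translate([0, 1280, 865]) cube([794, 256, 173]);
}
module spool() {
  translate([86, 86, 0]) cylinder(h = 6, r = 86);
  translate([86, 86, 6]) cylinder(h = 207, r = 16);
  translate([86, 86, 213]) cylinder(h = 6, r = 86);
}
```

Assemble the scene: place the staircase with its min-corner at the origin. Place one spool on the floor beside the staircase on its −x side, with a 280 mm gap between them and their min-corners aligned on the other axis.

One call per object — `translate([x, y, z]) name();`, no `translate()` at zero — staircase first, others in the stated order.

staircase();
translate([-452, 0, 0]) spool();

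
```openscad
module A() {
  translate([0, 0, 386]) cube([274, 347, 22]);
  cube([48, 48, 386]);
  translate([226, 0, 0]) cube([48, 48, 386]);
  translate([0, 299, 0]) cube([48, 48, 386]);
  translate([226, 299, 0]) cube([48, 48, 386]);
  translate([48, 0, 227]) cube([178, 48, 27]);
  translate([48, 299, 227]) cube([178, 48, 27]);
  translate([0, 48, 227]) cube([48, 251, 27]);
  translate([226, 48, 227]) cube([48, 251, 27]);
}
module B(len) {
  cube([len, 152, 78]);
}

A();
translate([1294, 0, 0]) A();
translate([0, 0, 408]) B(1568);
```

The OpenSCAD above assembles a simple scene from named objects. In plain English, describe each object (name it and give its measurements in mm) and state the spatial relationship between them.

A is a simple wooden stool: a rectangular seat 274 mm (x) by 347 mm (y), 22 mm thick, top face at z = 408 mm, on four square legs, each 48×48 mm in cross-section. The legs rest on z = 0, each flush with a corner of the seat. Four stretchers, 48 mm wide and 27 mm tall, connect adjacent legs with their undersides at z = 227 mm, each running between the inner faces of the legs it joins and aligned with the legs' outer faces on the other axis.

B is a rectangular beam 1568 mm long (x), 152 mm deep (y), 78 mm thick (z).

The beam spans the tops of two stools placed 1020 mm apart, resting at z = 408 mm.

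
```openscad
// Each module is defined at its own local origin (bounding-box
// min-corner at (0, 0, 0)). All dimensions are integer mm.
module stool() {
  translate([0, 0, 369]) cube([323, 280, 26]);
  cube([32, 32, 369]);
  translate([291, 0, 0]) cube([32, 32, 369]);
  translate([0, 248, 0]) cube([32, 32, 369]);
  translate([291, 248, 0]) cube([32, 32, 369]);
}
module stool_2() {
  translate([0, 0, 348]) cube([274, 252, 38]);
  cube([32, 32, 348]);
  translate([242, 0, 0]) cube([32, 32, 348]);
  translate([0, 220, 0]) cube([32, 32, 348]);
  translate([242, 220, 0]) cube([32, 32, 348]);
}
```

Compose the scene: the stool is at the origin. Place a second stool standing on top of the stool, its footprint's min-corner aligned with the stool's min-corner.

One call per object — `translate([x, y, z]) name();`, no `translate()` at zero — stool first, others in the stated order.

stool();
translate([0, 0, 395]) stool_2();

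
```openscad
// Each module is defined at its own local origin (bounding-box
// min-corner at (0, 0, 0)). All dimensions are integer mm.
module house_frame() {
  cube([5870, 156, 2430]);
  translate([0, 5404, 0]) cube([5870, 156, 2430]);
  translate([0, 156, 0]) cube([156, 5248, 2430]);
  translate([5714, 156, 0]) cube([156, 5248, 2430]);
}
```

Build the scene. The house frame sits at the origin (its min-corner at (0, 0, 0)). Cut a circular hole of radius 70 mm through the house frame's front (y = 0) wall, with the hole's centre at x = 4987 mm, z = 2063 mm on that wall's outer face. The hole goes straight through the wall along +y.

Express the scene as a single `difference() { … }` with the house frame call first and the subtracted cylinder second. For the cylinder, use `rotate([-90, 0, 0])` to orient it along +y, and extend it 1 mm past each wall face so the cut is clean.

difference() {
  house_frame();
  translate([4987, -1, 2063]) rotate([-90, 0, 0]) cylinder(h = 158, r = 70);
}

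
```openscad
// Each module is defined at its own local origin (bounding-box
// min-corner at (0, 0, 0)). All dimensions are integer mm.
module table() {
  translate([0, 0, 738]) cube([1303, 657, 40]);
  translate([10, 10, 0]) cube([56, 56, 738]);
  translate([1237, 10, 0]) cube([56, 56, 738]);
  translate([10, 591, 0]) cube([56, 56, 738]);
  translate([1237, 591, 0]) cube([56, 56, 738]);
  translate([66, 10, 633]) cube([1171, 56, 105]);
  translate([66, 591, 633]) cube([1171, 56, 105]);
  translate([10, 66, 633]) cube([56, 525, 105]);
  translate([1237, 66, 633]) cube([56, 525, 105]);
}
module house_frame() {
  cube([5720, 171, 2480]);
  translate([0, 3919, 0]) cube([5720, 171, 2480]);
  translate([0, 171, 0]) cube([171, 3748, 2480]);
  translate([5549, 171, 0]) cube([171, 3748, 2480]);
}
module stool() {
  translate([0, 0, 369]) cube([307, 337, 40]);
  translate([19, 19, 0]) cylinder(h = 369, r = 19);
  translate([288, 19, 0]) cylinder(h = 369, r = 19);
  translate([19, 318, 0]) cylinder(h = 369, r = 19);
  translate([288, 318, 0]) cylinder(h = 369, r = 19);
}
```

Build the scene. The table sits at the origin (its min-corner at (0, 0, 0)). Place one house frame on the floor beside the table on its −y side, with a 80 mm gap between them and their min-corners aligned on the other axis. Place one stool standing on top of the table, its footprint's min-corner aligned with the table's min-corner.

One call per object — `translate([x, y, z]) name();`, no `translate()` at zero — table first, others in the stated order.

table();
translate([0, -4170, 0]) house_frame();
translate([0, 0, 778]) stool();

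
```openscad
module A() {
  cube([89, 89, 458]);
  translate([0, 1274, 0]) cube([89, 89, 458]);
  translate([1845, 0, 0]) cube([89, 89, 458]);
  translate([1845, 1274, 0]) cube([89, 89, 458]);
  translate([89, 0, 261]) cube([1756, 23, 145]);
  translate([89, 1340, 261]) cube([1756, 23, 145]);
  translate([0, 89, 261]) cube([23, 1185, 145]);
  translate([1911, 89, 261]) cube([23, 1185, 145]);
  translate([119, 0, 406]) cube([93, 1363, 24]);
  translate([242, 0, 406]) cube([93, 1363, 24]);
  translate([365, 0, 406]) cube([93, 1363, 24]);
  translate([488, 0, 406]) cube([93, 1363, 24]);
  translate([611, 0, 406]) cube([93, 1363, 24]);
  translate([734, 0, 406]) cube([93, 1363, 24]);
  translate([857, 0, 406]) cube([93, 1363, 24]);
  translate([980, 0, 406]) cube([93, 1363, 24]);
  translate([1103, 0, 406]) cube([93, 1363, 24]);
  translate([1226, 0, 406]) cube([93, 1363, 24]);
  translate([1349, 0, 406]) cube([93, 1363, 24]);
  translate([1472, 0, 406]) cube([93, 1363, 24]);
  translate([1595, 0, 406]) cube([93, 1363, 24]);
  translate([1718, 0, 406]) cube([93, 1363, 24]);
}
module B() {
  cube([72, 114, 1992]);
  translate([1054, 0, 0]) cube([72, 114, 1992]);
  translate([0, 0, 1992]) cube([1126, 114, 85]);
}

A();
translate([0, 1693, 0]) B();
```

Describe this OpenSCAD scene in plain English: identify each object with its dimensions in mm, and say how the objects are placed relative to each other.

A is a bed frame 1934 mm long (x) by 1363 mm wide (y). Four 89×89 mm corner posts, 458 mm tall, at the corners of the footprint. Four rails of 23 mm thickness and 145 mm height run between adjacent posts with their undersides at z = 261 mm, their outer faces flush with the outside of the frame (the two x-running rails run between the posts' inner faces; the two y-running rails run between the posts' inner faces). 14 slats, each 93 mm wide (x) and 24 mm thick, lie across the top of the two x-running rails, running the full 1363 mm width of the frame in y; the slats are evenly spaced along x between the inner faces of the end posts with equal gaps (rounded down to the nearest mm) at the −x end and between each pair — any rounding remainder accumulates at the +x end.

B is a rectangular door frame: two vertical jambs of 72×114 mm section, 1992 mm tall, with a clear opening 982 mm wide between their inner faces. A header 85 mm tall and 114 mm deep lies on top of the jambs and spans the full outside width.

The door frame is on the floor beside the bed frame on its +y side.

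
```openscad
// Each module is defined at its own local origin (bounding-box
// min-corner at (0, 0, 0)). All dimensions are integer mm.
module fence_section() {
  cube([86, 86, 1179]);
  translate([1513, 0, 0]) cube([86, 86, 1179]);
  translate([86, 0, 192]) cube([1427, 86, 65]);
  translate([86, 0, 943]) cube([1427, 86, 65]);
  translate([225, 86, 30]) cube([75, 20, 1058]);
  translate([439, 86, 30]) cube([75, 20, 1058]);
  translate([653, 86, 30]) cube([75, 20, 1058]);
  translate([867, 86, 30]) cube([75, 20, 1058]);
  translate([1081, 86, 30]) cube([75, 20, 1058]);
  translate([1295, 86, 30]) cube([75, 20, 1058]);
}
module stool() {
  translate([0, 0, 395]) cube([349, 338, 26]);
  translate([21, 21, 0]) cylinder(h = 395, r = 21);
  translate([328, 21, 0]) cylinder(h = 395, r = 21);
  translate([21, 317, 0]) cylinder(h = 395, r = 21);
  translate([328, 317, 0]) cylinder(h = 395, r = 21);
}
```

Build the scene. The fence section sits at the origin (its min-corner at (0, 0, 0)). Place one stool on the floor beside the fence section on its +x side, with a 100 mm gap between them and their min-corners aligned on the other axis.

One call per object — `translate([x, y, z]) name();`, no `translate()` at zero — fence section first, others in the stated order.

fence_section();
translate([1699, 0, 0]) stool();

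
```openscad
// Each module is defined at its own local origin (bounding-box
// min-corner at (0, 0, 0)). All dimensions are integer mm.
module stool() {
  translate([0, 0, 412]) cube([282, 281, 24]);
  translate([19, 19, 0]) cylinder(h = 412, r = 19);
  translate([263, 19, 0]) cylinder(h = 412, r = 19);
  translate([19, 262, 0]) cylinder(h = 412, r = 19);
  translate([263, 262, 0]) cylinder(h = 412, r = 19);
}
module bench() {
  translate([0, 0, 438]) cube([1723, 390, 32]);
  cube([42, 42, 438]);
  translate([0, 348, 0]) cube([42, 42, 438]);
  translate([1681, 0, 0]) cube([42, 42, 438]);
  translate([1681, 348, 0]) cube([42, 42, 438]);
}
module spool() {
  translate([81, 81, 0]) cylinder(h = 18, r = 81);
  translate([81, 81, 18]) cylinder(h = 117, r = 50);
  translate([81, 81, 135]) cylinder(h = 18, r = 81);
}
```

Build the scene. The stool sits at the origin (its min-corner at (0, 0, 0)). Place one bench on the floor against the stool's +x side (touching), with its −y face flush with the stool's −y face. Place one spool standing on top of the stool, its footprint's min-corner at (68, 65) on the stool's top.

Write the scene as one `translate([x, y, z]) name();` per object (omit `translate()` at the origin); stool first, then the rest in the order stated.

stool();
translate([282, 0, 0]) bench();
translate([68, 65, 436]) spool();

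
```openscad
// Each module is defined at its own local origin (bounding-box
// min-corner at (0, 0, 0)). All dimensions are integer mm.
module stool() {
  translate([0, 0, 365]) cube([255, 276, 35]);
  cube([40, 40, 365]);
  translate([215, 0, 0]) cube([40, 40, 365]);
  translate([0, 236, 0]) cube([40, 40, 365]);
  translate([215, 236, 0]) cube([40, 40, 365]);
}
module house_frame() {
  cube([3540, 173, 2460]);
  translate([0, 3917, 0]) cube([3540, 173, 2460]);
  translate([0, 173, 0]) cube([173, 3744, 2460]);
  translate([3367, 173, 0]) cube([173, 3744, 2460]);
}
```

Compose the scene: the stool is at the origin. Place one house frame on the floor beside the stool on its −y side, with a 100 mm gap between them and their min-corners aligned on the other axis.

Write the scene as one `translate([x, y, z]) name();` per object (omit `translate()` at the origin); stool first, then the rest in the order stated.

stool();
translate([0, -4190, 0]) house_frame();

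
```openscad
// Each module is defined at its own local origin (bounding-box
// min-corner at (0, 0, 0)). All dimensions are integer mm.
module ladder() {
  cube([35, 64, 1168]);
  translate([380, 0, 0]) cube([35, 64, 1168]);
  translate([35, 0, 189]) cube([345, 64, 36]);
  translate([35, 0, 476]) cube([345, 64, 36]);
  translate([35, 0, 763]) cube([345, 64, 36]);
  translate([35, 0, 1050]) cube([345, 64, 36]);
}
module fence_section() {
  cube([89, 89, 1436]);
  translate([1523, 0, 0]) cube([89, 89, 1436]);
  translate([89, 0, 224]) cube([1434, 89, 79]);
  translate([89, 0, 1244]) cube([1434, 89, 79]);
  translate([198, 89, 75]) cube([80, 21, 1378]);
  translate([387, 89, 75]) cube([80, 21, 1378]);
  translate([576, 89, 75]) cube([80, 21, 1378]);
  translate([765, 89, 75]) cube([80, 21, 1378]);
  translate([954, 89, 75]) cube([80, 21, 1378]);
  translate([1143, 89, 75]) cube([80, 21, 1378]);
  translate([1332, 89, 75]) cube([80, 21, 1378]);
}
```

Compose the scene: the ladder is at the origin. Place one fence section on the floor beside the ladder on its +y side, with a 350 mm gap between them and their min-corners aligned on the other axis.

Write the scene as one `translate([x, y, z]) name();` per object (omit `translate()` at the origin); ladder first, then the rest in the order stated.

ladder();
translate([0, 414, 0]) fence_section();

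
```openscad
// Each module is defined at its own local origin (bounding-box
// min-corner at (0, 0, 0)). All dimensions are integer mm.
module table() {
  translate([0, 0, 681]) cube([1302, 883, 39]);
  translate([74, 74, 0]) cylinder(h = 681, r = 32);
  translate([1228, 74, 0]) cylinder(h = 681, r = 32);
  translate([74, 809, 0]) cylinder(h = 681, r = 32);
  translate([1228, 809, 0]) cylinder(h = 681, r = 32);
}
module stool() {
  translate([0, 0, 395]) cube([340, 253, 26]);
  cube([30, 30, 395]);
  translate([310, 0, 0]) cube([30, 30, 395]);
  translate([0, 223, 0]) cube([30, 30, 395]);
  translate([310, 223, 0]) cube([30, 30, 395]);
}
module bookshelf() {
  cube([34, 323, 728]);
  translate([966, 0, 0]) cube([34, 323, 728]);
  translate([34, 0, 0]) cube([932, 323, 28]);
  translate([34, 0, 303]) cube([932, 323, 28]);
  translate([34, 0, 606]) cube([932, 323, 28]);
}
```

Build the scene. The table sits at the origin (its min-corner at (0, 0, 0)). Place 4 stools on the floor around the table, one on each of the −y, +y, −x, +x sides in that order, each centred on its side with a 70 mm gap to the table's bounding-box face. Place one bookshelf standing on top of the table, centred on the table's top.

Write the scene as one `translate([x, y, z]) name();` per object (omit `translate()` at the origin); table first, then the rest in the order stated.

table();
translate([481, -323, 0]) stool();
translate([481, 953, 0]) stool();
translate([-410, 315, 0]) stool();
translate([1372, 315, 0]) stool();
translate([151, 280, 720]) bookshelf();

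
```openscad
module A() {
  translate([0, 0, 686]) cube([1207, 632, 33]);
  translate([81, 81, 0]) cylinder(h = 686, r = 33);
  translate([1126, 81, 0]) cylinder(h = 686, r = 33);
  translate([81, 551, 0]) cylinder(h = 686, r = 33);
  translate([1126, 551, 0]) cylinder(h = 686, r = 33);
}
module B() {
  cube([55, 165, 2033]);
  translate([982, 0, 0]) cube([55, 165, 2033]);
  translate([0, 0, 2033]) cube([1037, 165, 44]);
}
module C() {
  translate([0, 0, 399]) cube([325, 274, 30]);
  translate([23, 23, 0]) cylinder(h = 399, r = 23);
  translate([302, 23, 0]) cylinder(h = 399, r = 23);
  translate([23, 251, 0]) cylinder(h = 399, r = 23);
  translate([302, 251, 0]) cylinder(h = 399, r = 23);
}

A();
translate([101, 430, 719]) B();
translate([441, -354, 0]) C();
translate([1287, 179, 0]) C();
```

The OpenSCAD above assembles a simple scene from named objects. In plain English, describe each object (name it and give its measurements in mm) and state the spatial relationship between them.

A is a rectangular dining table. The top is 1207×632×33 mm with its upper surface at z = 719 mm. It stands on four round legs of 66 mm diameter, each leg's bounding box inset 48 mm from the nearest pair of top edges, running from the floor to the underside of the top.

B is a door frame. The clear opening is 927 mm wide and 2033 mm high. Two 55 mm wide jambs, 165 mm deep, stand either side of the opening from the floor to the top of the opening. A 44 mm thick head sits across the top of both jambs, spanning the full outside width of the frame.

C is a four-legged stool. The seat is 325×274 mm, 30 mm thick, top at z = 429 mm. It stands on four round legs, each 46 mm in diameter, from z = 0 to the seat underside, each leg's axis is inset half a diameter from the nearest pair of seat edges (so the leg's bounding box is flush with the corner).

The door frame is on top of the table. Two stools sit around the table at the −y, +x sides.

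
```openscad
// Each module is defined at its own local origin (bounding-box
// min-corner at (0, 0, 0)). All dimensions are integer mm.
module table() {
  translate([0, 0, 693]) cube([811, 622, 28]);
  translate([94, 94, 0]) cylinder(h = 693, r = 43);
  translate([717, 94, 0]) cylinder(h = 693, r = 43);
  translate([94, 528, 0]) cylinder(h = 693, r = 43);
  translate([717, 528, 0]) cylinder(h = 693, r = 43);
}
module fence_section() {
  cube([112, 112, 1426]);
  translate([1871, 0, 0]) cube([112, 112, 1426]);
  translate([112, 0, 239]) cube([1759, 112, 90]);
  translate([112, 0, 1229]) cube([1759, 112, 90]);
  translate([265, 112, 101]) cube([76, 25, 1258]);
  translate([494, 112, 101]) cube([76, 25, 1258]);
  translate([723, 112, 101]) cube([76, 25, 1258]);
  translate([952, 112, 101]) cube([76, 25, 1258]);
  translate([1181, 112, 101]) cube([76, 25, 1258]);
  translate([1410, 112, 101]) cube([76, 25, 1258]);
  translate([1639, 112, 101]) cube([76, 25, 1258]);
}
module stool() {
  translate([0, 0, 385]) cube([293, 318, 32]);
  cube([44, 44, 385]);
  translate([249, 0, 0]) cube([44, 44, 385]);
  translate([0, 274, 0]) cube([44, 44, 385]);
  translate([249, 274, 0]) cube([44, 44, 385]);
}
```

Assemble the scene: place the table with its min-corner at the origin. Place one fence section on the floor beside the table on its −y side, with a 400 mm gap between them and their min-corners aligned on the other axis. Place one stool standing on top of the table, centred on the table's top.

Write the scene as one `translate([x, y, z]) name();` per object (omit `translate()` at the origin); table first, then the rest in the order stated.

table();
translate([0, -537, 0]) fence_section();
translate([259, 152, 721]) stool();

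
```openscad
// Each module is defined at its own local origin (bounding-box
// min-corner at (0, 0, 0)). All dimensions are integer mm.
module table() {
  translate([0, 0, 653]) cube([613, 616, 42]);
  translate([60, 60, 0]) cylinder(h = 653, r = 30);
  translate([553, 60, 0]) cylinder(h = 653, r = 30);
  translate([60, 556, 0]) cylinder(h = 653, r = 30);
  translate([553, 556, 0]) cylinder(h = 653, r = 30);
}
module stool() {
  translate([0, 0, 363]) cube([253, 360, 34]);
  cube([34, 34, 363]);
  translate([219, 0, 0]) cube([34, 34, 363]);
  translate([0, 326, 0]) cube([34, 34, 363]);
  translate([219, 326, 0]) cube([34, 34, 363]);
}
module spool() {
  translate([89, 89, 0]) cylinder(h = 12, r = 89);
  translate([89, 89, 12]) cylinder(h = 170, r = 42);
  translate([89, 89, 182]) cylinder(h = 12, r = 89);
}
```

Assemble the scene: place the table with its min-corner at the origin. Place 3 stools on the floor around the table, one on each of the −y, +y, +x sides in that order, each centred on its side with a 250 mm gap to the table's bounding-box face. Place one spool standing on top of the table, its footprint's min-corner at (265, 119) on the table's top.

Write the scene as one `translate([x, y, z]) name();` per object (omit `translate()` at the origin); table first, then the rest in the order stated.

table();
translate([180, -610, 0]) stool();
translate([180, 866, 0]) stool();
translate([863, 128, 0]) stool();
translate([265, 119, 695]) spool();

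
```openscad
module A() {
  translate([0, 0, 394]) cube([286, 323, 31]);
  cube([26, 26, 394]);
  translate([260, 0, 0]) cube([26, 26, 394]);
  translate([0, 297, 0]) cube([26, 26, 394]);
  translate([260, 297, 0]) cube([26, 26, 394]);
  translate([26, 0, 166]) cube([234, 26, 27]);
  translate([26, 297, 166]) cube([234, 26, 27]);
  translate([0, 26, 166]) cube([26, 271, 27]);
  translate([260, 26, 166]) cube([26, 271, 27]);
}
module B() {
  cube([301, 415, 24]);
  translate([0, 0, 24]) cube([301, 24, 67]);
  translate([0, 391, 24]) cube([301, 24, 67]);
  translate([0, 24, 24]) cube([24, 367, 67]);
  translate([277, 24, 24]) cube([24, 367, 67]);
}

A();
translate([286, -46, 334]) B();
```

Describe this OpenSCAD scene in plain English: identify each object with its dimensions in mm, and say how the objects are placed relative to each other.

A is a four-legged stool. The seat is 286×323 mm, 31 mm thick, top at z = 425 mm. It stands on four square legs, each 26×26 mm in cross-section, from z = 0 to the seat underside, each flush with a corner of the seat. Four stretchers, 26 mm wide and 27 mm tall, connect adjacent legs with their undersides at z = 166 mm, each running between the inner faces of the legs it joins and aligned with the legs' outer faces on the other axis.

B is an open-topped rectangular box: outside dimensions 301×415×91 mm, with a uniform wall and base thickness of 24 mm. The base is a full 301×415 slab on the floor; four walls sit on top of the base. The front and back walls (the −y and +y sides) span the full width; the two side walls fit between them.

The open box is beside the stool with their tops flush at z = 425.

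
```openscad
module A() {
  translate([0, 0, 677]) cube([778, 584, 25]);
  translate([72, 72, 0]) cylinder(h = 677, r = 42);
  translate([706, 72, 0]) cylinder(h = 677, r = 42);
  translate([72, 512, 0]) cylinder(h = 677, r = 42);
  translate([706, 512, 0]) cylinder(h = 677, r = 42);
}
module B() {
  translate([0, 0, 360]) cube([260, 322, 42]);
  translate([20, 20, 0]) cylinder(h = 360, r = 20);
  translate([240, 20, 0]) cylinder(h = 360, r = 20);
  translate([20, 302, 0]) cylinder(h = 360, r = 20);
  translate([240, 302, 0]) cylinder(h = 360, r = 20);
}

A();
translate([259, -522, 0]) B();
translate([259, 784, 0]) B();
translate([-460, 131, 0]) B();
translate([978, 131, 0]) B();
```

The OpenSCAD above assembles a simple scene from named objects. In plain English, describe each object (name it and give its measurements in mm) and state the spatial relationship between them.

A is a table with a 778×584 mm rectangular top, 25 mm thick, top surface at z = 702 mm, supported by four round legs of 84 mm diameter, each leg's bounding box inset 30 mm from the nearest pair of top edges, running from the floor.

B is a four-legged stool. The seat is 260×322 mm, 42 mm thick, top at z = 402 mm. It stands on four round legs, each 40 mm in diameter, from z = 0 to the seat underside, each leg's axis is inset half a diameter from the nearest pair of seat edges (so the leg's bounding box is flush with the corner).

Four stools sit around the table at the −y, +y, −x, +x sides.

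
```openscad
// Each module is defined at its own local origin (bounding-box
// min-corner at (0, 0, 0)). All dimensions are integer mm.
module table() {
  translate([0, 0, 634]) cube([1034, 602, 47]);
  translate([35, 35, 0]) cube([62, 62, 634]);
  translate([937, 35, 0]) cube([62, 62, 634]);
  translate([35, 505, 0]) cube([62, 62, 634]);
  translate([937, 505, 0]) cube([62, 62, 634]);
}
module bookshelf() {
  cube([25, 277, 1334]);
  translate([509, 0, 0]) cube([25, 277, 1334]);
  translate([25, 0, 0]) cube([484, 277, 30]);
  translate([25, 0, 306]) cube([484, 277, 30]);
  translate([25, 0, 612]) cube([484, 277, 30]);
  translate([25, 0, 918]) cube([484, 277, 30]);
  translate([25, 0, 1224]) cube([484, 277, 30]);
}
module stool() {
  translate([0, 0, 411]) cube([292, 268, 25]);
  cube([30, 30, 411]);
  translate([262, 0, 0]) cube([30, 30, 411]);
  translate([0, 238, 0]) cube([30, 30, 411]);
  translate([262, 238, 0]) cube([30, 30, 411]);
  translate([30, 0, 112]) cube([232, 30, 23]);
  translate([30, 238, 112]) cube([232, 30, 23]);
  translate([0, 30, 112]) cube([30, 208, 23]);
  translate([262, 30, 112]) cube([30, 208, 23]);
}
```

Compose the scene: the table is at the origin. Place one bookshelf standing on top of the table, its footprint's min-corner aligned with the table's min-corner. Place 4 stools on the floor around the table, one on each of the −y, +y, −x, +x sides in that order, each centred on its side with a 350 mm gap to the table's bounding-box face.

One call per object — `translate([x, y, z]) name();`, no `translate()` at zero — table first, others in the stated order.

table();
translate([0, 0, 681]) bookshelf();
translate([371, -618, 0]) stool();
translate([371, 952, 0]) stool();
translate([-642, 167, 0]) stool();
translate([1384, 167, 0]) stool();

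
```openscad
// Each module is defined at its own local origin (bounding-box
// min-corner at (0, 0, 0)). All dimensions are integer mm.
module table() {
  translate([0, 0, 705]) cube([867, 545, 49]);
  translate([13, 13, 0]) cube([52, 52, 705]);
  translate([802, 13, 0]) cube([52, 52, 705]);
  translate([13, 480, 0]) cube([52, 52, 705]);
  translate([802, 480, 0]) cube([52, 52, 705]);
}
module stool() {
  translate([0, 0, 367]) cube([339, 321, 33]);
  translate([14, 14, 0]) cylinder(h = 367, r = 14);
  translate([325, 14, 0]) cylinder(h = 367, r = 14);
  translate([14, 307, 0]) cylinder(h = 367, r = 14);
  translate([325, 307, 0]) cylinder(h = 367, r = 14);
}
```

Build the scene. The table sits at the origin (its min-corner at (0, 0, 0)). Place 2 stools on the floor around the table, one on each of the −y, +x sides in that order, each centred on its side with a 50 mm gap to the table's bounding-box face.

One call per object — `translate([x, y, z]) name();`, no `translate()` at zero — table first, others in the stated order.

table();
translate([264, -371, 0]) stool();
translate([917, 112, 0]) stool();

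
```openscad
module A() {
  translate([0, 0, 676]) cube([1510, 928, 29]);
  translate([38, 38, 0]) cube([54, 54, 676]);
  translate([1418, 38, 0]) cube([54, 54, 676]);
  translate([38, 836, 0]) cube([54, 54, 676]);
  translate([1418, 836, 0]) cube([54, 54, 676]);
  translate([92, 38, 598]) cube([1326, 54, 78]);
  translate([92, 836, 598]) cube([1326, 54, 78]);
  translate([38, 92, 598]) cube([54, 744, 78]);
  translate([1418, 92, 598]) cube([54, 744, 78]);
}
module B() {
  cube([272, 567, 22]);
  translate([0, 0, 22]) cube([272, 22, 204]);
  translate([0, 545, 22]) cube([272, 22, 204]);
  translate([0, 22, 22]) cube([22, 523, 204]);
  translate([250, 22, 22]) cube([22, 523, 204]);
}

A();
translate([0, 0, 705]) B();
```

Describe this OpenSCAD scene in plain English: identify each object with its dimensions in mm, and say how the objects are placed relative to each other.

A is a rectangular dining table. The top is 1510×928×29 mm with its upper surface at z = 705 mm. It stands on four 54×54 mm square legs, each inset 38 mm from the nearest pair of top edges, running from the floor to the underside of the top. Four apron rails, 54 mm thick and 78 mm tall, run between adjacent legs with their top edges flush with the underside of the top and their outer faces flush with the legs' outer faces.

B is an open storage box with external size 272×567×226 mm and wall thickness 22 mm (the base is also 22 mm thick). The base covers the whole footprint; the four walls stand on the base, with the y-facing walls full-width and the x-facing walls fitting between their inner faces.

The open box is on top of the table.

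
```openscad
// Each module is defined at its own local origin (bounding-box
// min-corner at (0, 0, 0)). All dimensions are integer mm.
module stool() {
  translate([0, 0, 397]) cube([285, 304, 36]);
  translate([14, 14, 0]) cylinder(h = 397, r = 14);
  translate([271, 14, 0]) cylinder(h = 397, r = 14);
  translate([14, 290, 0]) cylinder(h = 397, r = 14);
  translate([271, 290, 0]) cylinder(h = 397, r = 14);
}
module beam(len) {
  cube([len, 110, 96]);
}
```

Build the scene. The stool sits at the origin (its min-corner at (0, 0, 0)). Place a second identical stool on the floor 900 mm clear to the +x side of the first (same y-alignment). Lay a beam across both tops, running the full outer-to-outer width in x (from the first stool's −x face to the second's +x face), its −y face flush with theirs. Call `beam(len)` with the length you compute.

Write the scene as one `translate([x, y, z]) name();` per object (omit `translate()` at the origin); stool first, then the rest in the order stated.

stool();
translate([1185, 0, 0]) stool();
translate([0, 0, 433]) beam(1470);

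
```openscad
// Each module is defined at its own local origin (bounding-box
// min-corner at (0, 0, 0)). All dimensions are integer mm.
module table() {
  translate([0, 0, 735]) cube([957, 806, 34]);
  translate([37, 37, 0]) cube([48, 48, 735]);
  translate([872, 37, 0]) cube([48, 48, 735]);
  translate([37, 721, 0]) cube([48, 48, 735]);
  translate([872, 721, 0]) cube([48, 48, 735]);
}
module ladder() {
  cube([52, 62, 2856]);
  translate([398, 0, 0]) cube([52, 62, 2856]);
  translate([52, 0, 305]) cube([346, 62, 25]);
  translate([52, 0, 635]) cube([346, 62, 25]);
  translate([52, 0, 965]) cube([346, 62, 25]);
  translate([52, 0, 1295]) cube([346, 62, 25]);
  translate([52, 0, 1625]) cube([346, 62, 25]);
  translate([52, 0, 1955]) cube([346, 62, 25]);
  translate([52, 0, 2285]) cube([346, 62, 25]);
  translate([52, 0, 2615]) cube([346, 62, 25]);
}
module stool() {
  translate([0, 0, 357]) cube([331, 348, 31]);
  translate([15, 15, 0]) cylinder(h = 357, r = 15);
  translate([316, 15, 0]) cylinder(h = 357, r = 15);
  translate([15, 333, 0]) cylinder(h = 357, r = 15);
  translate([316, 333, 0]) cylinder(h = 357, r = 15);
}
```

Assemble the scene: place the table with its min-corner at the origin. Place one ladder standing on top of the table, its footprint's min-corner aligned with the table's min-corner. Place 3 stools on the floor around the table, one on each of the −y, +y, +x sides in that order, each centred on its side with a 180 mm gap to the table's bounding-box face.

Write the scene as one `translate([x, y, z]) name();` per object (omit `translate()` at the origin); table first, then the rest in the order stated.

table();
translate([0, 0, 769]) ladder();
translate([313, -528, 0]) stool();
translate([313, 986, 0]) stool();
translate([1137, 229, 0]) stool();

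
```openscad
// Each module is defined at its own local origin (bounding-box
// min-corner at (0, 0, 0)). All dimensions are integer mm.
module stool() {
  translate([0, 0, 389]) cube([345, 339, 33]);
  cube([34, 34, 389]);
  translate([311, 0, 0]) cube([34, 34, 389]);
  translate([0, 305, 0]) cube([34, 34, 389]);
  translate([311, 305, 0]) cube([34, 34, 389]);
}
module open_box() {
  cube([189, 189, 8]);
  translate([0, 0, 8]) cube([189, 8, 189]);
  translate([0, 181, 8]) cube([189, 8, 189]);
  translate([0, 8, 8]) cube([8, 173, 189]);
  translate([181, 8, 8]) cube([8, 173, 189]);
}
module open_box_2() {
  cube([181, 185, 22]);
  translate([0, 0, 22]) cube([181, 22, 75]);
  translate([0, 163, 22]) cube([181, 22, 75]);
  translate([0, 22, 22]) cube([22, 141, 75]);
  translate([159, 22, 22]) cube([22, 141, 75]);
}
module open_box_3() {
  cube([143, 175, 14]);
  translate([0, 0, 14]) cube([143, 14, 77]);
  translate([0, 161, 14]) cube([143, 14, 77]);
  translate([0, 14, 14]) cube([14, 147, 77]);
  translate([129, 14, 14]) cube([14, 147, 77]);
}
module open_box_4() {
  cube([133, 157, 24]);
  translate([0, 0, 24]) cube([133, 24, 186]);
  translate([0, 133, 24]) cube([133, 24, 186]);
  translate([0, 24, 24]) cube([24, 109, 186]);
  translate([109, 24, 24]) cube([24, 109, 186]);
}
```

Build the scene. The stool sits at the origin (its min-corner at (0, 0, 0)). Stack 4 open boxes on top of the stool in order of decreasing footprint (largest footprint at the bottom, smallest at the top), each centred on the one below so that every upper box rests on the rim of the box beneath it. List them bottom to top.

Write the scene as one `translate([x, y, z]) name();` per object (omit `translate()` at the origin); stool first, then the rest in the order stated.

stool();
translate([78, 75, 422]) open_box();
translate([82, 77, 619]) open_box_2();
translate([101, 82, 716]) open_box_3();
translate([106, 91, 807]) open_box_4();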